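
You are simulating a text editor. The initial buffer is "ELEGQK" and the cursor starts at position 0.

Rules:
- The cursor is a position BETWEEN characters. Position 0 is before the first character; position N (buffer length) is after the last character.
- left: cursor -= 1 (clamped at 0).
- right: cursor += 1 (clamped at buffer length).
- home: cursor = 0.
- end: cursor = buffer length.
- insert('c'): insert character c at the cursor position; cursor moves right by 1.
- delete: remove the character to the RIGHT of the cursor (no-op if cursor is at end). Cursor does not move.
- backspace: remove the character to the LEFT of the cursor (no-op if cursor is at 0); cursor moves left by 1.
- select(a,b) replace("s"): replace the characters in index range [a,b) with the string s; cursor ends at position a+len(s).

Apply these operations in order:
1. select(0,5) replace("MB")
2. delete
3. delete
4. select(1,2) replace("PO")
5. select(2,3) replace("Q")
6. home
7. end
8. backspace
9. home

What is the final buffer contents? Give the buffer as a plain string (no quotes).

After op 1 (select(0,5) replace("MB")): buf='MBK' cursor=2
After op 2 (delete): buf='MB' cursor=2
After op 3 (delete): buf='MB' cursor=2
After op 4 (select(1,2) replace("PO")): buf='MPO' cursor=3
After op 5 (select(2,3) replace("Q")): buf='MPQ' cursor=3
After op 6 (home): buf='MPQ' cursor=0
After op 7 (end): buf='MPQ' cursor=3
After op 8 (backspace): buf='MP' cursor=2
After op 9 (home): buf='MP' cursor=0

Answer: MP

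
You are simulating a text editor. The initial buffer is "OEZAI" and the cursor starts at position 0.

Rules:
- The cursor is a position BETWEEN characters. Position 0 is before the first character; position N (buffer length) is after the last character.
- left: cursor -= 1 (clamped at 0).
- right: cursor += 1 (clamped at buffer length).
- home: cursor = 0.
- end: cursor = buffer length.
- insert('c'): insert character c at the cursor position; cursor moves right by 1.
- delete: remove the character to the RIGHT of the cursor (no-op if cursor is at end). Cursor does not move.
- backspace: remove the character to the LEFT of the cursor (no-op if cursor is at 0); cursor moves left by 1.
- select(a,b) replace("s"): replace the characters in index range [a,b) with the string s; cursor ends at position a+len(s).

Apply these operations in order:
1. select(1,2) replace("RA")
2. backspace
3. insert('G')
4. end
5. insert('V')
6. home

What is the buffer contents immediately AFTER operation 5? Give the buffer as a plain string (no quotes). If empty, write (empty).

Answer: ORGZAIV

Derivation:
After op 1 (select(1,2) replace("RA")): buf='ORAZAI' cursor=3
After op 2 (backspace): buf='ORZAI' cursor=2
After op 3 (insert('G')): buf='ORGZAI' cursor=3
After op 4 (end): buf='ORGZAI' cursor=6
After op 5 (insert('V')): buf='ORGZAIV' cursor=7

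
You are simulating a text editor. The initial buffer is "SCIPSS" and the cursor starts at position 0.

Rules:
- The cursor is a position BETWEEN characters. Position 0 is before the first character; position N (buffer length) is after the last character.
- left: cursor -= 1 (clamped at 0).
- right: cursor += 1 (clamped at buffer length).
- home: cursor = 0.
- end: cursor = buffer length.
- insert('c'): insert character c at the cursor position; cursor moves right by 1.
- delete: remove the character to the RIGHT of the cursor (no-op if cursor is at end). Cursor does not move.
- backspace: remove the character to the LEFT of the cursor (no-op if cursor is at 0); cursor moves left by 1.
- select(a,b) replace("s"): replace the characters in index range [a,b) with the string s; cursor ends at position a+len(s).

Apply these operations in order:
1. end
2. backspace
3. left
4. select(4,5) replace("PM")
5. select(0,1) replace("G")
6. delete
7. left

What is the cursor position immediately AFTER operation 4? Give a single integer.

After op 1 (end): buf='SCIPSS' cursor=6
After op 2 (backspace): buf='SCIPS' cursor=5
After op 3 (left): buf='SCIPS' cursor=4
After op 4 (select(4,5) replace("PM")): buf='SCIPPM' cursor=6

Answer: 6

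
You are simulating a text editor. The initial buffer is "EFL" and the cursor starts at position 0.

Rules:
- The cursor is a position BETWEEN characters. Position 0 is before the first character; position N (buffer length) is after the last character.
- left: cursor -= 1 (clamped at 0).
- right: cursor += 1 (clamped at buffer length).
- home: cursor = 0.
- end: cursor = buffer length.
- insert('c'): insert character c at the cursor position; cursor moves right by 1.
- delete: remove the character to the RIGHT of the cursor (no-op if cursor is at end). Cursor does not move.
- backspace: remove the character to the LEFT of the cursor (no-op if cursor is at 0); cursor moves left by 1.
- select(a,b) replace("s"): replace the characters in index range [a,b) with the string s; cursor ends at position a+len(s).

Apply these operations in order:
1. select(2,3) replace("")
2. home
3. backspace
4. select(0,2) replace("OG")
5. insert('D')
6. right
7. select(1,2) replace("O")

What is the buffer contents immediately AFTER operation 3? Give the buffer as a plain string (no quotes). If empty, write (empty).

After op 1 (select(2,3) replace("")): buf='EF' cursor=2
After op 2 (home): buf='EF' cursor=0
After op 3 (backspace): buf='EF' cursor=0

Answer: EF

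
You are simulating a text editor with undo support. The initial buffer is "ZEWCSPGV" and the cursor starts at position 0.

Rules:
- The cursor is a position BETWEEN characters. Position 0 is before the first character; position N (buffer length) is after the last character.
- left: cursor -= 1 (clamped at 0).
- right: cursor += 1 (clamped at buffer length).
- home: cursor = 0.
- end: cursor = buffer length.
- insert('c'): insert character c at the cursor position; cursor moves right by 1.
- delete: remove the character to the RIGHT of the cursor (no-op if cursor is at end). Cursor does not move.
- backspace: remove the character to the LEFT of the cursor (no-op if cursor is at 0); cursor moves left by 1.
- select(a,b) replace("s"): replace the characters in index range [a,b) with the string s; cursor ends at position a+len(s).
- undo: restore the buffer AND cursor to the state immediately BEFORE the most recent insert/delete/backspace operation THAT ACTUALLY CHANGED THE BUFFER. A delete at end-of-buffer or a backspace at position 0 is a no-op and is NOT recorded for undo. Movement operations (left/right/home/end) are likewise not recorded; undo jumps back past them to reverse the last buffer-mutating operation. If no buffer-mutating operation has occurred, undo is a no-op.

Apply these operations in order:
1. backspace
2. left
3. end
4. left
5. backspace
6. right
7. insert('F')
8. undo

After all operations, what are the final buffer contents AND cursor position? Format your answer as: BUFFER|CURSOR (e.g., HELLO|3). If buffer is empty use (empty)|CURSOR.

Answer: ZEWCSPV|7

Derivation:
After op 1 (backspace): buf='ZEWCSPGV' cursor=0
After op 2 (left): buf='ZEWCSPGV' cursor=0
After op 3 (end): buf='ZEWCSPGV' cursor=8
After op 4 (left): buf='ZEWCSPGV' cursor=7
After op 5 (backspace): buf='ZEWCSPV' cursor=6
After op 6 (right): buf='ZEWCSPV' cursor=7
After op 7 (insert('F')): buf='ZEWCSPVF' cursor=8
After op 8 (undo): buf='ZEWCSPV' cursor=7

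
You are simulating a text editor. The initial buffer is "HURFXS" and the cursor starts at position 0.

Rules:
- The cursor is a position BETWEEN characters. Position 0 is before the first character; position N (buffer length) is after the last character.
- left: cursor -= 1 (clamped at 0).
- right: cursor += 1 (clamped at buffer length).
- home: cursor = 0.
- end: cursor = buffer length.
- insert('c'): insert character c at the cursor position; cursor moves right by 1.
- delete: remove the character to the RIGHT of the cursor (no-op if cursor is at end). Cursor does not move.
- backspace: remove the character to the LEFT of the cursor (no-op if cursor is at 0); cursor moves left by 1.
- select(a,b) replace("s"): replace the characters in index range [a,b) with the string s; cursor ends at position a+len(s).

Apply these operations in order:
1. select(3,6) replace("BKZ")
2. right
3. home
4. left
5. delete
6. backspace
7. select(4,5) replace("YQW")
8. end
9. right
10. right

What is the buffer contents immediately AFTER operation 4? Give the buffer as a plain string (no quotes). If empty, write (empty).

After op 1 (select(3,6) replace("BKZ")): buf='HURBKZ' cursor=6
After op 2 (right): buf='HURBKZ' cursor=6
After op 3 (home): buf='HURBKZ' cursor=0
After op 4 (left): buf='HURBKZ' cursor=0

Answer: HURBKZ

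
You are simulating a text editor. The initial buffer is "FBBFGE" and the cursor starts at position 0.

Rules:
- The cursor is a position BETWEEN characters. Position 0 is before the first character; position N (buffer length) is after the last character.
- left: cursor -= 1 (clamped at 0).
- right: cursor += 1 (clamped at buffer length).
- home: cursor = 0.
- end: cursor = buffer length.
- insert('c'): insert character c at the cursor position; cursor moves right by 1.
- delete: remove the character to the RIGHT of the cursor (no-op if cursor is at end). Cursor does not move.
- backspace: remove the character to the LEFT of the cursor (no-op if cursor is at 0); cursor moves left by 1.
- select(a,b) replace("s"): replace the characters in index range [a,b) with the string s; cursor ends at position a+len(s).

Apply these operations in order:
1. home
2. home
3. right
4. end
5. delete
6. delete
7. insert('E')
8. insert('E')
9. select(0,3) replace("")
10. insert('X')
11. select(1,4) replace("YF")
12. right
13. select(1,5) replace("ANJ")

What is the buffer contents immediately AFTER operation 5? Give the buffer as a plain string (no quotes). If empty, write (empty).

Answer: FBBFGE

Derivation:
After op 1 (home): buf='FBBFGE' cursor=0
After op 2 (home): buf='FBBFGE' cursor=0
After op 3 (right): buf='FBBFGE' cursor=1
After op 4 (end): buf='FBBFGE' cursor=6
After op 5 (delete): buf='FBBFGE' cursor=6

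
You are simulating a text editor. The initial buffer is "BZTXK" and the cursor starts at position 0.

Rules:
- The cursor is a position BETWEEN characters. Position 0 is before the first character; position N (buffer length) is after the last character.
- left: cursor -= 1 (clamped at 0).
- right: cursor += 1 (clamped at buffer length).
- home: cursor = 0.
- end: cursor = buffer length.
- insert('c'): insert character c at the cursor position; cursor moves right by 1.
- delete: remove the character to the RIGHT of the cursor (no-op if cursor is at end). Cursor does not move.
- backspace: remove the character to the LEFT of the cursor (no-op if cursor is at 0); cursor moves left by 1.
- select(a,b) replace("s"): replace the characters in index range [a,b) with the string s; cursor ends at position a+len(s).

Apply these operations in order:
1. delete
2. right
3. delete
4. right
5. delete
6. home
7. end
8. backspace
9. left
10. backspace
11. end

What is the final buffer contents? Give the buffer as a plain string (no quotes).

Answer: Z

Derivation:
After op 1 (delete): buf='ZTXK' cursor=0
After op 2 (right): buf='ZTXK' cursor=1
After op 3 (delete): buf='ZXK' cursor=1
After op 4 (right): buf='ZXK' cursor=2
After op 5 (delete): buf='ZX' cursor=2
After op 6 (home): buf='ZX' cursor=0
After op 7 (end): buf='ZX' cursor=2
After op 8 (backspace): buf='Z' cursor=1
After op 9 (left): buf='Z' cursor=0
After op 10 (backspace): buf='Z' cursor=0
After op 11 (end): buf='Z' cursor=1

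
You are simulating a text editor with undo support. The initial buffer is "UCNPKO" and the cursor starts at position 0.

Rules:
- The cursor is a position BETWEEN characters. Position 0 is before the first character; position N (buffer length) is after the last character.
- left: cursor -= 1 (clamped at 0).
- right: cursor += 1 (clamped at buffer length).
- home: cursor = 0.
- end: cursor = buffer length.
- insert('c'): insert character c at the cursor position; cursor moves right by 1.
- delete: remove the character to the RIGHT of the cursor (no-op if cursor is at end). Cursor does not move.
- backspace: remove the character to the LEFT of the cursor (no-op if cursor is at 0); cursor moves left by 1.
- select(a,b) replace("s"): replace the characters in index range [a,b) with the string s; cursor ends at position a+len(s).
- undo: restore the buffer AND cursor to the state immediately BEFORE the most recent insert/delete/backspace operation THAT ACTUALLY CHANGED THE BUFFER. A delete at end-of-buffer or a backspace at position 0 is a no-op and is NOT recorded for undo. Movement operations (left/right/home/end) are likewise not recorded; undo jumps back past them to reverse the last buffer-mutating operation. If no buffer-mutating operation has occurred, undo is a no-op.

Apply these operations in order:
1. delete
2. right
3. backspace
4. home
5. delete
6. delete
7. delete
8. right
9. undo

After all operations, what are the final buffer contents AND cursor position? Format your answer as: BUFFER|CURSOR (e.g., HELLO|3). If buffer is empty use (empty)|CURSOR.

After op 1 (delete): buf='CNPKO' cursor=0
After op 2 (right): buf='CNPKO' cursor=1
After op 3 (backspace): buf='NPKO' cursor=0
After op 4 (home): buf='NPKO' cursor=0
After op 5 (delete): buf='PKO' cursor=0
After op 6 (delete): buf='KO' cursor=0
After op 7 (delete): buf='O' cursor=0
After op 8 (right): buf='O' cursor=1
After op 9 (undo): buf='KO' cursor=0

Answer: KO|0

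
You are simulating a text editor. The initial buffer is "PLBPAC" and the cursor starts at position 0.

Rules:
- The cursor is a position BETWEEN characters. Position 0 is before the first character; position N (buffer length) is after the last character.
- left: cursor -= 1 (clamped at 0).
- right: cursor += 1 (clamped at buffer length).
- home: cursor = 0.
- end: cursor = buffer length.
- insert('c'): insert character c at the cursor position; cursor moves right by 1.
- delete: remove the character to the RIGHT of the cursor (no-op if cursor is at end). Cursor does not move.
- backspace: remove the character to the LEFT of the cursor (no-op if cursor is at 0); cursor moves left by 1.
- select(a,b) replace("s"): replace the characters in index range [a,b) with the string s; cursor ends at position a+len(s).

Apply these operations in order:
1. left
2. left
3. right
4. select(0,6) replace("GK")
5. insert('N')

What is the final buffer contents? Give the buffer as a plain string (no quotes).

After op 1 (left): buf='PLBPAC' cursor=0
After op 2 (left): buf='PLBPAC' cursor=0
After op 3 (right): buf='PLBPAC' cursor=1
After op 4 (select(0,6) replace("GK")): buf='GK' cursor=2
After op 5 (insert('N')): buf='GKN' cursor=3

Answer: GKN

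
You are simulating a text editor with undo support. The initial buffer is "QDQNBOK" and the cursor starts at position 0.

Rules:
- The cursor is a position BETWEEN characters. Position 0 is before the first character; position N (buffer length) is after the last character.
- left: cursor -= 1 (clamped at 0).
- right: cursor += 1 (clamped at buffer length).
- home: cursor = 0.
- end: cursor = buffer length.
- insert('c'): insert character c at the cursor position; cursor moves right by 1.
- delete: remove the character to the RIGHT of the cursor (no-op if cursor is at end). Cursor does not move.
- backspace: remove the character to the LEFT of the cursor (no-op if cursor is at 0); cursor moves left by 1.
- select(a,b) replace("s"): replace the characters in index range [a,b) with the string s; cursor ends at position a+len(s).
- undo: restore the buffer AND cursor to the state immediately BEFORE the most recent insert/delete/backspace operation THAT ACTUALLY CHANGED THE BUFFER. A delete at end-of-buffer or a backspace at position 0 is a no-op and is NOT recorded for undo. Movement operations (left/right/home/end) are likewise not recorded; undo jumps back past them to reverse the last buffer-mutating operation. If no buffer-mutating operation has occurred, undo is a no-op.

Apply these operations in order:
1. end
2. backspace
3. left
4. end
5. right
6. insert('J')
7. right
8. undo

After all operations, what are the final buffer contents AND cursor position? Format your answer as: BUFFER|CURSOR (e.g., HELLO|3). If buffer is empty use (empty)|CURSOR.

Answer: QDQNBO|6

Derivation:
After op 1 (end): buf='QDQNBOK' cursor=7
After op 2 (backspace): buf='QDQNBO' cursor=6
After op 3 (left): buf='QDQNBO' cursor=5
After op 4 (end): buf='QDQNBO' cursor=6
After op 5 (right): buf='QDQNBO' cursor=6
After op 6 (insert('J')): buf='QDQNBOJ' cursor=7
After op 7 (right): buf='QDQNBOJ' cursor=7
After op 8 (undo): buf='QDQNBO' cursor=6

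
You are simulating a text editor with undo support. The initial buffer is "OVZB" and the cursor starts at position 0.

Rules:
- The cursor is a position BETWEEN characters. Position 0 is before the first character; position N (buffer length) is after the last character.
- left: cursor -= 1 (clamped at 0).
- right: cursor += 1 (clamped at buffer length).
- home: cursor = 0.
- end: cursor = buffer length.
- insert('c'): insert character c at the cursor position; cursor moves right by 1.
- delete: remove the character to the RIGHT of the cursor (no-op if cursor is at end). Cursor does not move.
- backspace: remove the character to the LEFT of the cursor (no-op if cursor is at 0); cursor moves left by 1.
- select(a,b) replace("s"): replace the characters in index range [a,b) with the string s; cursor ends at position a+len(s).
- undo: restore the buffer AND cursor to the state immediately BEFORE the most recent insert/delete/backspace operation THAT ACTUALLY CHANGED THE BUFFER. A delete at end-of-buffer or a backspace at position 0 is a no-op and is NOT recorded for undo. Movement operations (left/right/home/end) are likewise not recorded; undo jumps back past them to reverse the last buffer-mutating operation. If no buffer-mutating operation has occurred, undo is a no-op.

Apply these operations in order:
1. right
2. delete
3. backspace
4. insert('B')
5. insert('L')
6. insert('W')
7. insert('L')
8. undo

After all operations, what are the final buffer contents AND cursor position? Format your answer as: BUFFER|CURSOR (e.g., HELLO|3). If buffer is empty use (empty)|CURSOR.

After op 1 (right): buf='OVZB' cursor=1
After op 2 (delete): buf='OZB' cursor=1
After op 3 (backspace): buf='ZB' cursor=0
After op 4 (insert('B')): buf='BZB' cursor=1
After op 5 (insert('L')): buf='BLZB' cursor=2
After op 6 (insert('W')): buf='BLWZB' cursor=3
After op 7 (insert('L')): buf='BLWLZB' cursor=4
After op 8 (undo): buf='BLWZB' cursor=3

Answer: BLWZB|3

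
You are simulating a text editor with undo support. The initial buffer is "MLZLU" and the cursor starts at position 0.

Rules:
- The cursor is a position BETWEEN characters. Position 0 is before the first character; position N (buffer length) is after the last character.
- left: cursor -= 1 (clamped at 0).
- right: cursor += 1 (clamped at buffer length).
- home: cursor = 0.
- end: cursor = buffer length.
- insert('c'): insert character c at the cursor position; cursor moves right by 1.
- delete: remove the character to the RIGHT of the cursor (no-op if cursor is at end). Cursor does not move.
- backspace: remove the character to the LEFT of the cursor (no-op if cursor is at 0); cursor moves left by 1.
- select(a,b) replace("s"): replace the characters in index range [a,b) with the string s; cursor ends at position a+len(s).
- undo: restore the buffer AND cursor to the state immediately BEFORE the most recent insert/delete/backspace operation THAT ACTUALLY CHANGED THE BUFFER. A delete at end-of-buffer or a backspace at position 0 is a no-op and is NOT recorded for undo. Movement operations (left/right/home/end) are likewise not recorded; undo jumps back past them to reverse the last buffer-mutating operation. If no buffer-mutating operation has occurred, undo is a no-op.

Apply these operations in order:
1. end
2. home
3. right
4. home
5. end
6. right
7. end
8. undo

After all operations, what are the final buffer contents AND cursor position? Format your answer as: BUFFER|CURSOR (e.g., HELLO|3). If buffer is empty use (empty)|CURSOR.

After op 1 (end): buf='MLZLU' cursor=5
After op 2 (home): buf='MLZLU' cursor=0
After op 3 (right): buf='MLZLU' cursor=1
After op 4 (home): buf='MLZLU' cursor=0
After op 5 (end): buf='MLZLU' cursor=5
After op 6 (right): buf='MLZLU' cursor=5
After op 7 (end): buf='MLZLU' cursor=5
After op 8 (undo): buf='MLZLU' cursor=5

Answer: MLZLU|5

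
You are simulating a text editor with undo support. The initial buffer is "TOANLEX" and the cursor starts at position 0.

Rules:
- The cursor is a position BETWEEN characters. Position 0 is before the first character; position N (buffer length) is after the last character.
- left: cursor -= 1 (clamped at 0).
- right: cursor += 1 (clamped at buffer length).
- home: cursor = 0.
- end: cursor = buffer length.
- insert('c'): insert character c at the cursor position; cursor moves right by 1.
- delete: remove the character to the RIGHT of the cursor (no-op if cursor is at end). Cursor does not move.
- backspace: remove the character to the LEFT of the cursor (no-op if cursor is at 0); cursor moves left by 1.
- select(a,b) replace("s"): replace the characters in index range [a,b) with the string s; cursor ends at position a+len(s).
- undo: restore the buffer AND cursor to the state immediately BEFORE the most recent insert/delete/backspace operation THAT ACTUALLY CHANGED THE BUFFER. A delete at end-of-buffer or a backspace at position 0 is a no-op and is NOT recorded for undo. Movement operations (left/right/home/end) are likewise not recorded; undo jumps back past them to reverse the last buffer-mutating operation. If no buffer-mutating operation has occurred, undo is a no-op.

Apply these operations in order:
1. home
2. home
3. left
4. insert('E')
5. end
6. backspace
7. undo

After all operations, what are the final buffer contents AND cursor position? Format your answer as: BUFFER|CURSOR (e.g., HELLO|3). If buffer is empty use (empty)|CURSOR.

After op 1 (home): buf='TOANLEX' cursor=0
After op 2 (home): buf='TOANLEX' cursor=0
After op 3 (left): buf='TOANLEX' cursor=0
After op 4 (insert('E')): buf='ETOANLEX' cursor=1
After op 5 (end): buf='ETOANLEX' cursor=8
After op 6 (backspace): buf='ETOANLE' cursor=7
After op 7 (undo): buf='ETOANLEX' cursor=8

Answer: ETOANLEX|8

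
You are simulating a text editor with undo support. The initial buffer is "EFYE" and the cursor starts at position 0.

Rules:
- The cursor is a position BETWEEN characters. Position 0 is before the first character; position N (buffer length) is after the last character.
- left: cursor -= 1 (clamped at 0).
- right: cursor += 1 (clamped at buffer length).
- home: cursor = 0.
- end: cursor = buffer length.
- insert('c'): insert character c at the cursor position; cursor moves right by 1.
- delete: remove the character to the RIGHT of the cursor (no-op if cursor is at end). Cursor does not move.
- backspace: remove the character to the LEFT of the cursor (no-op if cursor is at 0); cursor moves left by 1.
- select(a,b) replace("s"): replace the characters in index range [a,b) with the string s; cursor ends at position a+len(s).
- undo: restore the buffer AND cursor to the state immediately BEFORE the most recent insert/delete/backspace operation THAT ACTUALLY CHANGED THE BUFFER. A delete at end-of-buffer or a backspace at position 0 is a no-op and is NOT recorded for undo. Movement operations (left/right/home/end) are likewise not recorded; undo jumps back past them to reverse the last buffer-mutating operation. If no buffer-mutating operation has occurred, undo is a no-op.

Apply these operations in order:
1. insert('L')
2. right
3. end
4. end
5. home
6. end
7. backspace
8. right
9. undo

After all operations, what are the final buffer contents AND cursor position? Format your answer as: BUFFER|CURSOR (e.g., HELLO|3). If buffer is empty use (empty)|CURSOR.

After op 1 (insert('L')): buf='LEFYE' cursor=1
After op 2 (right): buf='LEFYE' cursor=2
After op 3 (end): buf='LEFYE' cursor=5
After op 4 (end): buf='LEFYE' cursor=5
After op 5 (home): buf='LEFYE' cursor=0
After op 6 (end): buf='LEFYE' cursor=5
After op 7 (backspace): buf='LEFY' cursor=4
After op 8 (right): buf='LEFY' cursor=4
After op 9 (undo): buf='LEFYE' cursor=5

Answer: LEFYE|5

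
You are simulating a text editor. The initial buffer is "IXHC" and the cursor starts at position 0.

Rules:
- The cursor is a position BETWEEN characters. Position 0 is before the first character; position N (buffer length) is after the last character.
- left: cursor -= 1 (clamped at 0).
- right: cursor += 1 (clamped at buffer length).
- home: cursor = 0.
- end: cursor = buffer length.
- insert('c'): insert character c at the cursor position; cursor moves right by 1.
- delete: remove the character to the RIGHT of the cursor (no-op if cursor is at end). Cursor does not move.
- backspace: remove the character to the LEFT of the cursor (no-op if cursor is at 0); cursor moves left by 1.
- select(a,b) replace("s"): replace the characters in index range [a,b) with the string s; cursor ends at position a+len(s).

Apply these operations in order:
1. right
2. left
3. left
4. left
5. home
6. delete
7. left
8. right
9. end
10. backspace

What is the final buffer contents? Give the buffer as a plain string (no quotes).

Answer: XH

Derivation:
After op 1 (right): buf='IXHC' cursor=1
After op 2 (left): buf='IXHC' cursor=0
After op 3 (left): buf='IXHC' cursor=0
After op 4 (left): buf='IXHC' cursor=0
After op 5 (home): buf='IXHC' cursor=0
After op 6 (delete): buf='XHC' cursor=0
After op 7 (left): buf='XHC' cursor=0
After op 8 (right): buf='XHC' cursor=1
After op 9 (end): buf='XHC' cursor=3
After op 10 (backspace): buf='XH' cursor=2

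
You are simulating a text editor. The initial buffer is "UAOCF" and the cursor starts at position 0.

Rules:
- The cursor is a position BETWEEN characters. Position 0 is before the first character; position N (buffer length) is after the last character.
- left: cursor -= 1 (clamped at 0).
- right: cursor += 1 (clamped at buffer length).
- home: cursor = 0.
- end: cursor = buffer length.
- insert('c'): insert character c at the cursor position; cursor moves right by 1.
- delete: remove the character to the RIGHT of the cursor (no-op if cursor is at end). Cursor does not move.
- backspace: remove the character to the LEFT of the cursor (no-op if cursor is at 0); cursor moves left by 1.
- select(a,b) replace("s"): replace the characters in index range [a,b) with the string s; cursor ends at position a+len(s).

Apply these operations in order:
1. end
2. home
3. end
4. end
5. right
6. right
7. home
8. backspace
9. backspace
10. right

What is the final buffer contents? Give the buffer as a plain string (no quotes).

After op 1 (end): buf='UAOCF' cursor=5
After op 2 (home): buf='UAOCF' cursor=0
After op 3 (end): buf='UAOCF' cursor=5
After op 4 (end): buf='UAOCF' cursor=5
After op 5 (right): buf='UAOCF' cursor=5
After op 6 (right): buf='UAOCF' cursor=5
After op 7 (home): buf='UAOCF' cursor=0
After op 8 (backspace): buf='UAOCF' cursor=0
After op 9 (backspace): buf='UAOCF' cursor=0
After op 10 (right): buf='UAOCF' cursor=1

Answer: UAOCF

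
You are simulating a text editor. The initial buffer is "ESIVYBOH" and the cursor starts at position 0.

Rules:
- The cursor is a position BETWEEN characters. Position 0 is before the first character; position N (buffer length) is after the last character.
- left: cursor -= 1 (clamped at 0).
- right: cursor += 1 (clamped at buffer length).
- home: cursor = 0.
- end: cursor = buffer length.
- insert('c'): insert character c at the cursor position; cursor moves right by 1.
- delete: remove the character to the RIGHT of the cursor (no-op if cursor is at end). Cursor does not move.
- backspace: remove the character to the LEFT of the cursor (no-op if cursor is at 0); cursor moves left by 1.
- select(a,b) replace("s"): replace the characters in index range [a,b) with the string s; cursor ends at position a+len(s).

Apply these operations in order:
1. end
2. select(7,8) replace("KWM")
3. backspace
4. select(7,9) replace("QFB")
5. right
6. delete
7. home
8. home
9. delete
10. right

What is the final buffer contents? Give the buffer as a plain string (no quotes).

Answer: SIVYBOQFB

Derivation:
After op 1 (end): buf='ESIVYBOH' cursor=8
After op 2 (select(7,8) replace("KWM")): buf='ESIVYBOKWM' cursor=10
After op 3 (backspace): buf='ESIVYBOKW' cursor=9
After op 4 (select(7,9) replace("QFB")): buf='ESIVYBOQFB' cursor=10
After op 5 (right): buf='ESIVYBOQFB' cursor=10
After op 6 (delete): buf='ESIVYBOQFB' cursor=10
After op 7 (home): buf='ESIVYBOQFB' cursor=0
After op 8 (home): buf='ESIVYBOQFB' cursor=0
After op 9 (delete): buf='SIVYBOQFB' cursor=0
After op 10 (right): buf='SIVYBOQFB' cursor=1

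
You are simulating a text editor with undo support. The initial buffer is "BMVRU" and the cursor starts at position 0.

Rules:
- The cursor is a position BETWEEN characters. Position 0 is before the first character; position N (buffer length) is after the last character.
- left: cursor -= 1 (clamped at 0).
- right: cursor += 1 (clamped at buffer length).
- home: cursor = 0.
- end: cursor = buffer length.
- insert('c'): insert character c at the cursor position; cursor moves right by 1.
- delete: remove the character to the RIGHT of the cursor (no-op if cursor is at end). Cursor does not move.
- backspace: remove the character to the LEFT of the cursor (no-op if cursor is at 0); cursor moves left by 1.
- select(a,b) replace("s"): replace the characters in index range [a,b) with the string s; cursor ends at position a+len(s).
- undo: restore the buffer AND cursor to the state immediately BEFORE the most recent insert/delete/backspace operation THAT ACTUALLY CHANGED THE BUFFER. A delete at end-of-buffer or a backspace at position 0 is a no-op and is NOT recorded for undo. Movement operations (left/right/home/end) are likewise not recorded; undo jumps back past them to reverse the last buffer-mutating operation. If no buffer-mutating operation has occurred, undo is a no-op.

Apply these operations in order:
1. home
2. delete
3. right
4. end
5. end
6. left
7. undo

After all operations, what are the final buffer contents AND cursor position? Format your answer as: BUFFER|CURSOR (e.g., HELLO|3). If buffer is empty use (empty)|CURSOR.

After op 1 (home): buf='BMVRU' cursor=0
After op 2 (delete): buf='MVRU' cursor=0
After op 3 (right): buf='MVRU' cursor=1
After op 4 (end): buf='MVRU' cursor=4
After op 5 (end): buf='MVRU' cursor=4
After op 6 (left): buf='MVRU' cursor=3
After op 7 (undo): buf='BMVRU' cursor=0

Answer: BMVRU|0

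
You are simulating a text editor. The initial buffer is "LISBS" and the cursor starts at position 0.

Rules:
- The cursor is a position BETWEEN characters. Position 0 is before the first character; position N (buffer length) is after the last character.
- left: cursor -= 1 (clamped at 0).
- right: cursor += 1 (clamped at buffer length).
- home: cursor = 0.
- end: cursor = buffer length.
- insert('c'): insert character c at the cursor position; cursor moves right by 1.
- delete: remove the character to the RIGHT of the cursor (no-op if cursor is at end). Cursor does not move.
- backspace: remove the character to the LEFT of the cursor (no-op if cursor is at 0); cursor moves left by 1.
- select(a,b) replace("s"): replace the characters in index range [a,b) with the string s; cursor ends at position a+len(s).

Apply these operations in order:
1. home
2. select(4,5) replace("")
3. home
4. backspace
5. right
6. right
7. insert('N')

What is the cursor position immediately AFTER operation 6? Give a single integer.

After op 1 (home): buf='LISBS' cursor=0
After op 2 (select(4,5) replace("")): buf='LISB' cursor=4
After op 3 (home): buf='LISB' cursor=0
After op 4 (backspace): buf='LISB' cursor=0
After op 5 (right): buf='LISB' cursor=1
After op 6 (right): buf='LISB' cursor=2

Answer: 2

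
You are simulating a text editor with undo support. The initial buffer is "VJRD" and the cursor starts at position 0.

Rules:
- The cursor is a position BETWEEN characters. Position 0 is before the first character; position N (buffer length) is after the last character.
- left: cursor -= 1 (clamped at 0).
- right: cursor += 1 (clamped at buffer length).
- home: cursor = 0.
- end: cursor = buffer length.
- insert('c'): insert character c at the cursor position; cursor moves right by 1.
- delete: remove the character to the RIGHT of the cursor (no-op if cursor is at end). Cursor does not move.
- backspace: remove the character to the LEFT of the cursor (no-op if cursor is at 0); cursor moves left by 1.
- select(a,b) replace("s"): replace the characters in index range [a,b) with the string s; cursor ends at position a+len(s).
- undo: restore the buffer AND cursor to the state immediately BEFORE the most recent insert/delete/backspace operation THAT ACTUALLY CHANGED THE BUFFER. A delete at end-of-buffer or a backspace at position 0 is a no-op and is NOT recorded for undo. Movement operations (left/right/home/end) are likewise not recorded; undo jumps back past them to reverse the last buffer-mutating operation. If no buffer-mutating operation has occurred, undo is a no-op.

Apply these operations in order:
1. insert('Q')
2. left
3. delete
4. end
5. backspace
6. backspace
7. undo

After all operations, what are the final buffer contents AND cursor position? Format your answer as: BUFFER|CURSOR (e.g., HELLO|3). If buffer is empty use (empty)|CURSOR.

Answer: VJR|3

Derivation:
After op 1 (insert('Q')): buf='QVJRD' cursor=1
After op 2 (left): buf='QVJRD' cursor=0
After op 3 (delete): buf='VJRD' cursor=0
After op 4 (end): buf='VJRD' cursor=4
After op 5 (backspace): buf='VJR' cursor=3
After op 6 (backspace): buf='VJ' cursor=2
After op 7 (undo): buf='VJR' cursor=3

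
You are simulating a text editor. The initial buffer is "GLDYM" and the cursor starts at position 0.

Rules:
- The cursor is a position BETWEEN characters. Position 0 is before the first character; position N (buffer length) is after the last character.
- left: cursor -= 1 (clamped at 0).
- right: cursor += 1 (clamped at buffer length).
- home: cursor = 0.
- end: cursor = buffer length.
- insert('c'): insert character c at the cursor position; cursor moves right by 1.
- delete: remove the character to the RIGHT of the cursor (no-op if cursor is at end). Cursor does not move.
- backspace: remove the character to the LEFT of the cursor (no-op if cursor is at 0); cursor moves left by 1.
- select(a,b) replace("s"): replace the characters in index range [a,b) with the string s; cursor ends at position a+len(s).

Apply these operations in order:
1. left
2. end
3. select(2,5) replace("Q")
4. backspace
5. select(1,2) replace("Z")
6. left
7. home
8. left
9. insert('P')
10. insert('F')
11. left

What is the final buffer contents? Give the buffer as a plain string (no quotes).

After op 1 (left): buf='GLDYM' cursor=0
After op 2 (end): buf='GLDYM' cursor=5
After op 3 (select(2,5) replace("Q")): buf='GLQ' cursor=3
After op 4 (backspace): buf='GL' cursor=2
After op 5 (select(1,2) replace("Z")): buf='GZ' cursor=2
After op 6 (left): buf='GZ' cursor=1
After op 7 (home): buf='GZ' cursor=0
After op 8 (left): buf='GZ' cursor=0
After op 9 (insert('P')): buf='PGZ' cursor=1
After op 10 (insert('F')): buf='PFGZ' cursor=2
After op 11 (left): buf='PFGZ' cursor=1

Answer: PFGZ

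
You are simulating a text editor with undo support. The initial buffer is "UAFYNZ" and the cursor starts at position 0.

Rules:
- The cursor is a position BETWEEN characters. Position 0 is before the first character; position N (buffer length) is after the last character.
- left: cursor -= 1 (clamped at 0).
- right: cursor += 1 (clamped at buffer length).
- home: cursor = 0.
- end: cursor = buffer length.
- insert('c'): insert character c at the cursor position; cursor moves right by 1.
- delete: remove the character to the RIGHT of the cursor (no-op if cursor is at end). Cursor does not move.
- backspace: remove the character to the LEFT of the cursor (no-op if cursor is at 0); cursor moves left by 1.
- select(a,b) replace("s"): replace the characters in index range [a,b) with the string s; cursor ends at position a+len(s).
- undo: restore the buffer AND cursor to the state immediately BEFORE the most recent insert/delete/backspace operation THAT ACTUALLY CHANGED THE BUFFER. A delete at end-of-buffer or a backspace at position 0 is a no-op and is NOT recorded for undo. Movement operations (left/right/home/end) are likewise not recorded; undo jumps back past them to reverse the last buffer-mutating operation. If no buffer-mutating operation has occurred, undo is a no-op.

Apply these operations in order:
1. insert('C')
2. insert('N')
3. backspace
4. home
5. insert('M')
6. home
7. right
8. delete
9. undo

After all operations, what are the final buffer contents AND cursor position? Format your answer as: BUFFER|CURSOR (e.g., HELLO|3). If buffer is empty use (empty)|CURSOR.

After op 1 (insert('C')): buf='CUAFYNZ' cursor=1
After op 2 (insert('N')): buf='CNUAFYNZ' cursor=2
After op 3 (backspace): buf='CUAFYNZ' cursor=1
After op 4 (home): buf='CUAFYNZ' cursor=0
After op 5 (insert('M')): buf='MCUAFYNZ' cursor=1
After op 6 (home): buf='MCUAFYNZ' cursor=0
After op 7 (right): buf='MCUAFYNZ' cursor=1
After op 8 (delete): buf='MUAFYNZ' cursor=1
After op 9 (undo): buf='MCUAFYNZ' cursor=1

Answer: MCUAFYNZ|1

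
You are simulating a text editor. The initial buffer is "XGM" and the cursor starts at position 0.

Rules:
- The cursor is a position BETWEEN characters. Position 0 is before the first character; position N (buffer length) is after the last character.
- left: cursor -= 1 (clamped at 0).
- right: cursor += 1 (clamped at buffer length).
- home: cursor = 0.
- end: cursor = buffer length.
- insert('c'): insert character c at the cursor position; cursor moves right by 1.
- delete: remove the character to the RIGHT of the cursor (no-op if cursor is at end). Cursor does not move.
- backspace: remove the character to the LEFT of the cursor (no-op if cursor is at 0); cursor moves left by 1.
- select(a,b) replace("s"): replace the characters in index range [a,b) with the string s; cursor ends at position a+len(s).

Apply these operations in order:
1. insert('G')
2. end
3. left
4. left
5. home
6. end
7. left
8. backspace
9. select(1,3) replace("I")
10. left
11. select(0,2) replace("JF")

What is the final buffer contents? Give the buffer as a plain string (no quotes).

After op 1 (insert('G')): buf='GXGM' cursor=1
After op 2 (end): buf='GXGM' cursor=4
After op 3 (left): buf='GXGM' cursor=3
After op 4 (left): buf='GXGM' cursor=2
After op 5 (home): buf='GXGM' cursor=0
After op 6 (end): buf='GXGM' cursor=4
After op 7 (left): buf='GXGM' cursor=3
After op 8 (backspace): buf='GXM' cursor=2
After op 9 (select(1,3) replace("I")): buf='GI' cursor=2
After op 10 (left): buf='GI' cursor=1
After op 11 (select(0,2) replace("JF")): buf='JF' cursor=2

Answer: JF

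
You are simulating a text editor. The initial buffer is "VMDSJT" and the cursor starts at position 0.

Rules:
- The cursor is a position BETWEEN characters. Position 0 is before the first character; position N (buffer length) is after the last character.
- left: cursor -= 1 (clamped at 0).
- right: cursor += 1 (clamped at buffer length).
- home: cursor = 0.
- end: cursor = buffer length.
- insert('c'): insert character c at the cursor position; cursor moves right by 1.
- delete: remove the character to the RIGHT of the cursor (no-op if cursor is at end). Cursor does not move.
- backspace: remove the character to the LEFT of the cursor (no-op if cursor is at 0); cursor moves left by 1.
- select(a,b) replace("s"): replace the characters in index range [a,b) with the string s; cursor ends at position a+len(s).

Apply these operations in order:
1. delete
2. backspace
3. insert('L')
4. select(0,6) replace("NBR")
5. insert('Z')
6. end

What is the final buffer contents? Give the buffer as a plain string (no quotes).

After op 1 (delete): buf='MDSJT' cursor=0
After op 2 (backspace): buf='MDSJT' cursor=0
After op 3 (insert('L')): buf='LMDSJT' cursor=1
After op 4 (select(0,6) replace("NBR")): buf='NBR' cursor=3
After op 5 (insert('Z')): buf='NBRZ' cursor=4
After op 6 (end): buf='NBRZ' cursor=4

Answer: NBRZ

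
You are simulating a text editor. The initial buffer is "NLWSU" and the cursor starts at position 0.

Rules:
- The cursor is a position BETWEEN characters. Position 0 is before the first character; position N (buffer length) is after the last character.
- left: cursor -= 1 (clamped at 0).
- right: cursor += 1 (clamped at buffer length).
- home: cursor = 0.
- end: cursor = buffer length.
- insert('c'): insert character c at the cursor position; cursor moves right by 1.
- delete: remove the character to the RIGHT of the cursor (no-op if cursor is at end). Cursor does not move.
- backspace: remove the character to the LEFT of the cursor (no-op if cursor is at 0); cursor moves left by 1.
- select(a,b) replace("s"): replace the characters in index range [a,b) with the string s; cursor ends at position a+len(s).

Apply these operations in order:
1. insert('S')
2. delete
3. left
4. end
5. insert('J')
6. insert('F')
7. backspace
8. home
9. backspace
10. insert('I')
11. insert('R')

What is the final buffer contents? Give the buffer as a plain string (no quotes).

After op 1 (insert('S')): buf='SNLWSU' cursor=1
After op 2 (delete): buf='SLWSU' cursor=1
After op 3 (left): buf='SLWSU' cursor=0
After op 4 (end): buf='SLWSU' cursor=5
After op 5 (insert('J')): buf='SLWSUJ' cursor=6
After op 6 (insert('F')): buf='SLWSUJF' cursor=7
After op 7 (backspace): buf='SLWSUJ' cursor=6
After op 8 (home): buf='SLWSUJ' cursor=0
After op 9 (backspace): buf='SLWSUJ' cursor=0
After op 10 (insert('I')): buf='ISLWSUJ' cursor=1
After op 11 (insert('R')): buf='IRSLWSUJ' cursor=2

Answer: IRSLWSUJ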